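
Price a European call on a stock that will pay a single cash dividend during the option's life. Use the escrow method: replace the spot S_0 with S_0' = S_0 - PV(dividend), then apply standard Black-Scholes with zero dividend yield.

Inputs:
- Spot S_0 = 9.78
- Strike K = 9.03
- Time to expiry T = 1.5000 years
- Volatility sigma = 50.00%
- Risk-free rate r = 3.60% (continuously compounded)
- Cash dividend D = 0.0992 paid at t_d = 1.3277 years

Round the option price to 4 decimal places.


Answer: Price = 2.8023

Derivation:
PV(D) = D * exp(-r * t_d) = 0.0992 * 0.95332710 = 0.09457005
S_0' = S_0 - PV(D) = 9.7800 - 0.09457005 = 9.68542995
d1 = (ln(S_0'/K) + (r + sigma^2/2)*T) / (sigma*sqrt(T)) = 0.50879221
d2 = d1 - sigma*sqrt(T) = -0.10358023
exp(-rT) = 0.94743211
N(d1) = 0.69455106; N(d2) = 0.45875124
C = S_0' * N(d1) - K * exp(-rT) * N(d2) = 9.68542995 * 0.69455106 - 9.0300 * 0.94743211 * 0.45875124 = 2.8023


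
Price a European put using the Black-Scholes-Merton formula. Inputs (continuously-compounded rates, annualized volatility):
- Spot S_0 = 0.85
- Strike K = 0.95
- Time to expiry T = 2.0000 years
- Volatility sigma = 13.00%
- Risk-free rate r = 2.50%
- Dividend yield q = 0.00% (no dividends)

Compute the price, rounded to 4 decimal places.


d1 = (ln(S/K) + (r - q + 0.5*sigma^2) * T) / (sigma * sqrt(T)) = -0.24109967
d2 = d1 - sigma * sqrt(T) = -0.42494743
exp(-rT) = 0.95122942; exp(-qT) = 1.00000000
P = K * exp(-rT) * N(-d2) - S_0 * exp(-qT) * N(-d1)
N(-d1) = 0.59526107; N(-d2) = 0.66456250
P = 0.9500 * 0.95122942 * 0.66456250 - 0.8500 * 1.00000000 * 0.59526107 = 0.0946

Answer: Price = 0.0946


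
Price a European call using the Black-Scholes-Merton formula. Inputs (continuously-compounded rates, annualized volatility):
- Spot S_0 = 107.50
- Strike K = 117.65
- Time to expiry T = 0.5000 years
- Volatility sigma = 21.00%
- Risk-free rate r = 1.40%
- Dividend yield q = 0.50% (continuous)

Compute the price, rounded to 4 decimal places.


Answer: Price = 2.9041

Derivation:
d1 = (ln(S/K) + (r - q + 0.5*sigma^2) * T) / (sigma * sqrt(T)) = -0.50304430
d2 = d1 - sigma * sqrt(T) = -0.65153672
exp(-rT) = 0.99302444; exp(-qT) = 0.99750312
C = S_0 * exp(-qT) * N(d1) - K * exp(-rT) * N(d2)
N(d1) = 0.30746656; N(d2) = 0.25735004
C = 107.5000 * 0.99750312 * 0.30746656 - 117.6500 * 0.99302444 * 0.25735004 = 2.9041


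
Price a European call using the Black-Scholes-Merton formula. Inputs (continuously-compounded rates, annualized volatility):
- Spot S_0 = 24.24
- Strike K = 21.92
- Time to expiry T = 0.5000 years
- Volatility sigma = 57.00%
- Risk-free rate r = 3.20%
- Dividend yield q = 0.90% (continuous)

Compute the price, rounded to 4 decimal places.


d1 = (ln(S/K) + (r - q + 0.5*sigma^2) * T) / (sigma * sqrt(T)) = 0.47966576
d2 = d1 - sigma * sqrt(T) = 0.07661489
exp(-rT) = 0.98412732; exp(-qT) = 0.99551011
C = S_0 * exp(-qT) * N(d1) - K * exp(-rT) * N(d2)
N(d1) = 0.68426746; N(d2) = 0.53053504
C = 24.2400 * 0.99551011 * 0.68426746 - 21.9200 * 0.98412732 * 0.53053504 = 5.0674

Answer: Price = 5.0674


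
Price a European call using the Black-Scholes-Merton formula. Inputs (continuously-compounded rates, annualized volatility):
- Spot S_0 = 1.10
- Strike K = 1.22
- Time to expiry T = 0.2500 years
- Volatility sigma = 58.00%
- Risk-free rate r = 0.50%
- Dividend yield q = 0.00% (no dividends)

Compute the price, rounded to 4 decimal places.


d1 = (ln(S/K) + (r - q + 0.5*sigma^2) * T) / (sigma * sqrt(T)) = -0.20772648
d2 = d1 - sigma * sqrt(T) = -0.49772648
exp(-rT) = 0.99875078; exp(-qT) = 1.00000000
C = S_0 * exp(-qT) * N(d1) - K * exp(-rT) * N(d2)
N(d1) = 0.41772127; N(d2) = 0.30933842
C = 1.1000 * 1.00000000 * 0.41772127 - 1.2200 * 0.99875078 * 0.30933842 = 0.0826

Answer: Price = 0.0826


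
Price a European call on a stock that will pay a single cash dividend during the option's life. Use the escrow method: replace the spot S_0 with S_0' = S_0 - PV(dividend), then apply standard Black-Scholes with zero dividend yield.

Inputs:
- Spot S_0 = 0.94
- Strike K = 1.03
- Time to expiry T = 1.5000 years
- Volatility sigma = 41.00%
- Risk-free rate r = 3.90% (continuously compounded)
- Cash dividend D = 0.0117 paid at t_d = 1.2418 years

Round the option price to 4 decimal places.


Answer: Price = 0.1678

Derivation:
PV(D) = D * exp(-r * t_d) = 0.0117 * 0.95272384 = 0.01114687
S_0' = S_0 - PV(D) = 0.9400 - 0.01114687 = 0.92885313
d1 = (ln(S_0'/K) + (r + sigma^2/2)*T) / (sigma*sqrt(T)) = 0.16172916
d2 = d1 - sigma*sqrt(T) = -0.34041624
exp(-rT) = 0.94317824
N(d1) = 0.56424043; N(d2) = 0.36677154
C = S_0' * N(d1) - K * exp(-rT) * N(d2) = 0.92885313 * 0.56424043 - 1.0300 * 0.94317824 * 0.36677154 = 0.1678


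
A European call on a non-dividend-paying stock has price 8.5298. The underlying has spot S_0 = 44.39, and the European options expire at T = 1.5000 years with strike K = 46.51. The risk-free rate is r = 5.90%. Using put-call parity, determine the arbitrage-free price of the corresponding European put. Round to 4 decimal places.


Put-call parity: C - P = S_0 * exp(-qT) - K * exp(-rT).
S_0 * exp(-qT) = 44.3900 * 1.00000000 = 44.39000000
K * exp(-rT) = 46.5100 * 0.91530311 = 42.57074768
P = C - S*exp(-qT) + K*exp(-rT)
P = 8.5298 - 44.39000000 + 42.57074768 = 6.7105

Answer: Put price = 6.7105


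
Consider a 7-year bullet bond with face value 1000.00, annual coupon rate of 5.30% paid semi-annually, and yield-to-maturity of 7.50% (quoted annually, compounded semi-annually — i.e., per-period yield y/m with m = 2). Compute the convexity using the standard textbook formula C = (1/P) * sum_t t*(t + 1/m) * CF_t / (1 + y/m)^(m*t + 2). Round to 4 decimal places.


Coupon per period c = face * coupon_rate / m = 26.500000
Periods per year m = 2; per-period yield y/m = 0.037500
Number of cashflows N = 14
Cashflows (t years, CF_t, discount factor 1/(1+y/m)^(m*t), PV):
  t = 0.5000: CF_t = 26.500000, DF = 0.963855, PV = 25.542169
  t = 1.0000: CF_t = 26.500000, DF = 0.929017, PV = 24.618958
  t = 1.5000: CF_t = 26.500000, DF = 0.895438, PV = 23.729116
  t = 2.0000: CF_t = 26.500000, DF = 0.863073, PV = 22.871437
  t = 2.5000: CF_t = 26.500000, DF = 0.831878, PV = 22.044759
  t = 3.0000: CF_t = 26.500000, DF = 0.801810, PV = 21.247960
  t = 3.5000: CF_t = 26.500000, DF = 0.772829, PV = 20.479962
  t = 4.0000: CF_t = 26.500000, DF = 0.744895, PV = 19.739722
  t = 4.5000: CF_t = 26.500000, DF = 0.717971, PV = 19.026238
  t = 5.0000: CF_t = 26.500000, DF = 0.692020, PV = 18.338543
  t = 5.5000: CF_t = 26.500000, DF = 0.667008, PV = 17.675704
  t = 6.0000: CF_t = 26.500000, DF = 0.642899, PV = 17.036823
  t = 6.5000: CF_t = 26.500000, DF = 0.619662, PV = 16.421034
  t = 7.0000: CF_t = 1026.500000, DF = 0.597264, PV = 613.091759
Price P = sum_t PV_t = 881.864182
Convexity numerator sum_t t*(t + 1/m) * CF_t / (1+y/m)^(m*t + 2):
  t = 0.5000: term = 11.864558
  t = 1.0000: term = 34.307156
  t = 1.5000: term = 66.134276
  t = 2.0000: term = 106.239800
  t = 2.5000: term = 153.599711
  t = 3.0000: term = 207.267080
  t = 3.5000: term = 266.367332
  t = 4.0000: term = 330.093768
  t = 4.5000: term = 397.703335
  t = 5.0000: term = 468.512630
  t = 5.5000: term = 541.894127
  t = 6.0000: term = 617.272609
  t = 6.5000: term = 694.121809
  t = 7.0000: term = 29902.573805
Convexity = (1/P) * sum = 33797.951995 / 881.864182 = 38.325575

Answer: Convexity = 38.3256


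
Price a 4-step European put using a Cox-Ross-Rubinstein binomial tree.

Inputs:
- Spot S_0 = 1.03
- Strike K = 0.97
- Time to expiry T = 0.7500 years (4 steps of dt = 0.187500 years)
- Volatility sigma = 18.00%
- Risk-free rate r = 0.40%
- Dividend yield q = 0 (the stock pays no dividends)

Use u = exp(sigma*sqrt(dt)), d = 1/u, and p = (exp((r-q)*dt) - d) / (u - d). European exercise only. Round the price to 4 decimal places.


dt = T/N = 0.187500
u = exp(sigma*sqrt(dt)) = 1.081060; d = 1/u = 0.925018
p = (exp((r-q)*dt) - d) / (u - d) = 0.485332
Discount per step: exp(-r*dt) = 0.999250
Stock lattice S(k, i) with i counting down-moves:
  k=0: S(0,0) = 1.0300
  k=1: S(1,0) = 1.1135; S(1,1) = 0.9528
  k=2: S(2,0) = 1.2038; S(2,1) = 1.0300; S(2,2) = 0.8813
  k=3: S(3,0) = 1.3013; S(3,1) = 1.1135; S(3,2) = 0.9528; S(3,3) = 0.8152
  k=4: S(4,0) = 1.4068; S(4,1) = 1.2038; S(4,2) = 1.0300; S(4,3) = 0.8813; S(4,4) = 0.7541
Terminal payoffs V(N, i) = max(K - S_T, 0):
  V(4,0) = 0.000000; V(4,1) = 0.000000; V(4,2) = 0.000000; V(4,3) = 0.088672; V(4,4) = 0.215885
Backward induction: V(k, i) = exp(-r*dt) * [p * V(k+1, i) + (1-p) * V(k+1, i+1)].
  V(3,0) = exp(-r*dt) * [p*0.000000 + (1-p)*0.000000] = 0.000000
  V(3,1) = exp(-r*dt) * [p*0.000000 + (1-p)*0.000000] = 0.000000
  V(3,2) = exp(-r*dt) * [p*0.000000 + (1-p)*0.088672] = 0.045603
  V(3,3) = exp(-r*dt) * [p*0.088672 + (1-p)*0.215885] = 0.154029
  V(2,0) = exp(-r*dt) * [p*0.000000 + (1-p)*0.000000] = 0.000000
  V(2,1) = exp(-r*dt) * [p*0.000000 + (1-p)*0.045603] = 0.023453
  V(2,2) = exp(-r*dt) * [p*0.045603 + (1-p)*0.154029] = 0.101330
  V(1,0) = exp(-r*dt) * [p*0.000000 + (1-p)*0.023453] = 0.012061
  V(1,1) = exp(-r*dt) * [p*0.023453 + (1-p)*0.101330] = 0.063486
  V(0,0) = exp(-r*dt) * [p*0.012061 + (1-p)*0.063486] = 0.038499

Answer: Price = V(0,0) = 0.0385


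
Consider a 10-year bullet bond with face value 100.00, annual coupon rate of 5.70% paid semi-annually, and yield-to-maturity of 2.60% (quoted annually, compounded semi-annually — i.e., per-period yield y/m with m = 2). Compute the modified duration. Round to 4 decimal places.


Answer: Modified duration = 7.9479

Derivation:
Coupon per period c = face * coupon_rate / m = 2.850000
Periods per year m = 2; per-period yield y/m = 0.013000
Number of cashflows N = 20
Cashflows (t years, CF_t, discount factor 1/(1+y/m)^(m*t), PV):
  t = 0.5000: CF_t = 2.850000, DF = 0.987167, PV = 2.813425
  t = 1.0000: CF_t = 2.850000, DF = 0.974498, PV = 2.777320
  t = 1.5000: CF_t = 2.850000, DF = 0.961992, PV = 2.741678
  t = 2.0000: CF_t = 2.850000, DF = 0.949647, PV = 2.706494
  t = 2.5000: CF_t = 2.850000, DF = 0.937460, PV = 2.671761
  t = 3.0000: CF_t = 2.850000, DF = 0.925429, PV = 2.637474
  t = 3.5000: CF_t = 2.850000, DF = 0.913553, PV = 2.603627
  t = 4.0000: CF_t = 2.850000, DF = 0.901829, PV = 2.570214
  t = 4.5000: CF_t = 2.850000, DF = 0.890256, PV = 2.537230
  t = 5.0000: CF_t = 2.850000, DF = 0.878831, PV = 2.504669
  t = 5.5000: CF_t = 2.850000, DF = 0.867553, PV = 2.472527
  t = 6.0000: CF_t = 2.850000, DF = 0.856420, PV = 2.440796
  t = 6.5000: CF_t = 2.850000, DF = 0.845429, PV = 2.409473
  t = 7.0000: CF_t = 2.850000, DF = 0.834580, PV = 2.378552
  t = 7.5000: CF_t = 2.850000, DF = 0.823869, PV = 2.348028
  t = 8.0000: CF_t = 2.850000, DF = 0.813296, PV = 2.317895
  t = 8.5000: CF_t = 2.850000, DF = 0.802859, PV = 2.288149
  t = 9.0000: CF_t = 2.850000, DF = 0.792556, PV = 2.258785
  t = 9.5000: CF_t = 2.850000, DF = 0.782385, PV = 2.229797
  t = 10.0000: CF_t = 102.850000, DF = 0.772345, PV = 79.435638
Price P = sum_t PV_t = 127.143533
First compute Macaulay numerator sum_t t * PV_t:
  t * PV_t at t = 0.5000: 1.406713
  t * PV_t at t = 1.0000: 2.777320
  t * PV_t at t = 1.5000: 4.112518
  t * PV_t at t = 2.0000: 5.412988
  t * PV_t at t = 2.5000: 6.679403
  t * PV_t at t = 3.0000: 7.912422
  t * PV_t at t = 3.5000: 9.112694
  t * PV_t at t = 4.0000: 10.280856
  t * PV_t at t = 4.5000: 11.417535
  t * PV_t at t = 5.0000: 12.523347
  t * PV_t at t = 5.5000: 13.598896
  t * PV_t at t = 6.0000: 14.644777
  t * PV_t at t = 6.5000: 15.661575
  t * PV_t at t = 7.0000: 16.649863
  t * PV_t at t = 7.5000: 17.610206
  t * PV_t at t = 8.0000: 18.543159
  t * PV_t at t = 8.5000: 19.449266
  t * PV_t at t = 9.0000: 20.329063
  t * PV_t at t = 9.5000: 21.183075
  t * PV_t at t = 10.0000: 794.356382
Macaulay duration D = 1023.662057 / 127.143533 = 8.051232
Modified duration = D / (1 + y/m) = 8.051232 / (1 + 0.013000) = 7.947909


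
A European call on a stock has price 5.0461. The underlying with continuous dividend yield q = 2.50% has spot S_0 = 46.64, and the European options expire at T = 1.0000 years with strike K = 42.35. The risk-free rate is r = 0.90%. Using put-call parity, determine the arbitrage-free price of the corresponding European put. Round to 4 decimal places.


Put-call parity: C - P = S_0 * exp(-qT) - K * exp(-rT).
S_0 * exp(-qT) = 46.6400 * 0.97530991 = 45.48845430
K * exp(-rT) = 42.3500 * 0.99104038 = 41.97056004
P = C - S*exp(-qT) + K*exp(-rT)
P = 5.0461 - 45.48845430 + 41.97056004 = 1.5282

Answer: Put price = 1.5282


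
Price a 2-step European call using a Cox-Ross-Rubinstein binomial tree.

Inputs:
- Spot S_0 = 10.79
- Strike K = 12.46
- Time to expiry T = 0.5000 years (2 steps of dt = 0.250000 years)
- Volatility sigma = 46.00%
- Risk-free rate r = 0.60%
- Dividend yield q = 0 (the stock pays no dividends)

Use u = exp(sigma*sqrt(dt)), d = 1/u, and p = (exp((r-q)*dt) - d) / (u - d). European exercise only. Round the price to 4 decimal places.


Answer: Price = V(0,0) = 0.9186

Derivation:
dt = T/N = 0.250000
u = exp(sigma*sqrt(dt)) = 1.258600; d = 1/u = 0.794534
p = (exp((r-q)*dt) - d) / (u - d) = 0.445987
Discount per step: exp(-r*dt) = 0.998501
Stock lattice S(k, i) with i counting down-moves:
  k=0: S(0,0) = 10.7900
  k=1: S(1,0) = 13.5803; S(1,1) = 8.5730
  k=2: S(2,0) = 17.0922; S(2,1) = 10.7900; S(2,2) = 6.8116
Terminal payoffs V(N, i) = max(S_T - K, 0):
  V(2,0) = 4.632158; V(2,1) = 0.000000; V(2,2) = 0.000000
Backward induction: V(k, i) = exp(-r*dt) * [p * V(k+1, i) + (1-p) * V(k+1, i+1)].
  V(1,0) = exp(-r*dt) * [p*4.632158 + (1-p)*0.000000] = 2.062785
  V(1,1) = exp(-r*dt) * [p*0.000000 + (1-p)*0.000000] = 0.000000
  V(0,0) = exp(-r*dt) * [p*2.062785 + (1-p)*0.000000] = 0.918596


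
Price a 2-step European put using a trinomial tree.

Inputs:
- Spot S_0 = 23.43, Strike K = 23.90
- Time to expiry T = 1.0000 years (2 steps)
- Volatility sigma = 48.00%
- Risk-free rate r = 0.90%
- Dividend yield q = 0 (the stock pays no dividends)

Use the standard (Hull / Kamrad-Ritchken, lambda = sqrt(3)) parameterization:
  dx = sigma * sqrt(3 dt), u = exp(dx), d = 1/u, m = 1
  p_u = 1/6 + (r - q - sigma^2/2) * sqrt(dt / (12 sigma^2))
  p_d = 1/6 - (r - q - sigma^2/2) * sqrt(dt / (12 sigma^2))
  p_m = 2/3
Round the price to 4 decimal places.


Answer: Price = V(0,0) = 4.0190

Derivation:
dt = T/N = 0.500000; dx = sigma*sqrt(3*dt) = 0.587878
u = exp(dx) = 1.800164; d = 1/u = 0.555505
p_u = 0.121504, p_m = 0.666667, p_d = 0.211829
Discount per step: exp(-r*dt) = 0.995510
Stock lattice S(k, j) with j the centered position index:
  k=0: S(0,+0) = 23.4300
  k=1: S(1,-1) = 13.0155; S(1,+0) = 23.4300; S(1,+1) = 42.1778
  k=2: S(2,-2) = 7.2302; S(2,-1) = 13.0155; S(2,+0) = 23.4300; S(2,+1) = 42.1778; S(2,+2) = 75.9270
Terminal payoffs V(N, j) = max(K - S_T, 0):
  V(2,-2) = 16.669833; V(2,-1) = 10.884516; V(2,+0) = 0.470000; V(2,+1) = 0.000000; V(2,+2) = 0.000000
Backward induction: V(k, j) = exp(-r*dt) * [p_u * V(k+1, j+1) + p_m * V(k+1, j) + p_d * V(k+1, j-1)]
  V(1,-1) = exp(-r*dt) * [p_u*0.470000 + p_m*10.884516 + p_d*16.669833] = 10.795916
  V(1,+0) = exp(-r*dt) * [p_u*0.000000 + p_m*0.470000 + p_d*10.884516] = 2.607232
  V(1,+1) = exp(-r*dt) * [p_u*0.000000 + p_m*0.000000 + p_d*0.470000] = 0.099113
  V(0,+0) = exp(-r*dt) * [p_u*0.099113 + p_m*2.607232 + p_d*10.795916] = 4.018961


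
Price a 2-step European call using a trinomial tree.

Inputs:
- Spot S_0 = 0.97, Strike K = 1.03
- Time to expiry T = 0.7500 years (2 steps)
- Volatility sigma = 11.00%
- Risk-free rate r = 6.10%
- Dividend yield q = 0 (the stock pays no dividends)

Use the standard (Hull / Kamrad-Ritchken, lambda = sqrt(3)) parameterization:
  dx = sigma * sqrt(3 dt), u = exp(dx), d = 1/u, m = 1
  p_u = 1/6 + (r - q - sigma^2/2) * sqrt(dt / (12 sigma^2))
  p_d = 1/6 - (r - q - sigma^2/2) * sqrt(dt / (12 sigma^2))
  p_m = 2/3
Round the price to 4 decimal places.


Answer: Price = V(0,0) = 0.0316

Derivation:
dt = T/N = 0.375000; dx = sigma*sqrt(3*dt) = 0.116673
u = exp(dx) = 1.123751; d = 1/u = 0.889876
p_u = 0.254975, p_m = 0.666667, p_d = 0.078359
Discount per step: exp(-r*dt) = 0.977385
Stock lattice S(k, j) with j the centered position index:
  k=0: S(0,+0) = 0.9700
  k=1: S(1,-1) = 0.8632; S(1,+0) = 0.9700; S(1,+1) = 1.0900
  k=2: S(2,-2) = 0.7681; S(2,-1) = 0.8632; S(2,+0) = 0.9700; S(2,+1) = 1.0900; S(2,+2) = 1.2249
Terminal payoffs V(N, j) = max(S_T - K, 0):
  V(2,-2) = 0.000000; V(2,-1) = 0.000000; V(2,+0) = 0.000000; V(2,+1) = 0.060039; V(2,+2) = 0.194933
Backward induction: V(k, j) = exp(-r*dt) * [p_u * V(k+1, j+1) + p_m * V(k+1, j) + p_d * V(k+1, j-1)]
  V(1,-1) = exp(-r*dt) * [p_u*0.000000 + p_m*0.000000 + p_d*0.000000] = 0.000000
  V(1,+0) = exp(-r*dt) * [p_u*0.060039 + p_m*0.000000 + p_d*0.000000] = 0.014962
  V(1,+1) = exp(-r*dt) * [p_u*0.194933 + p_m*0.060039 + p_d*0.000000] = 0.087700
  V(0,+0) = exp(-r*dt) * [p_u*0.087700 + p_m*0.014962 + p_d*0.000000] = 0.031605


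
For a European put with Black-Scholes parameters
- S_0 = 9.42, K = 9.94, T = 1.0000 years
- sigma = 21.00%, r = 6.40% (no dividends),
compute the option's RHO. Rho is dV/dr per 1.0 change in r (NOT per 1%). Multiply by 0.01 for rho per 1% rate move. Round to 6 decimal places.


d1 = 0.1538955615; d2 = -0.0561044385
phi(d1) = 0.3942458990; exp(-qT) = 1.0000000000; exp(-rT) = 0.9380049995
N(-d2) = 0.5223706959
Rho = -K*T*exp(-rT)*N(-d2) = -9.9400 * 1.0000 * 0.9380049995 * 0.5223706959 = -4.870464

Answer: Rho = -4.870464


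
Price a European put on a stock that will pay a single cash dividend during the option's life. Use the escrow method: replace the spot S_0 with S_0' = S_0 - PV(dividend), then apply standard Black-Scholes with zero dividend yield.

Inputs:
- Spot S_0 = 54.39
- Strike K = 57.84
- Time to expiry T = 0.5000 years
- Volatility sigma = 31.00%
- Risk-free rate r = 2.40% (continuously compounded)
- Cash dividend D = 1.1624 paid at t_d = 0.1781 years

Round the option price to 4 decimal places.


Answer: Price = 7.0250

Derivation:
PV(D) = D * exp(-r * t_d) = 1.1624 * 0.99573472 = 1.15744204
S_0' = S_0 - PV(D) = 54.3900 - 1.15744204 = 53.23255796
d1 = (ln(S_0'/K) + (r + sigma^2/2)*T) / (sigma*sqrt(T)) = -0.21434631
d2 = d1 - sigma*sqrt(T) = -0.43354942
exp(-rT) = 0.98807171
N(-d1) = 0.58486150; N(-d2) = 0.66769216
P = K * exp(-rT) * N(-d2) - S_0' * N(-d1) = 57.8400 * 0.98807171 * 0.66769216 - 53.23255796 * 0.58486150 = 7.0250


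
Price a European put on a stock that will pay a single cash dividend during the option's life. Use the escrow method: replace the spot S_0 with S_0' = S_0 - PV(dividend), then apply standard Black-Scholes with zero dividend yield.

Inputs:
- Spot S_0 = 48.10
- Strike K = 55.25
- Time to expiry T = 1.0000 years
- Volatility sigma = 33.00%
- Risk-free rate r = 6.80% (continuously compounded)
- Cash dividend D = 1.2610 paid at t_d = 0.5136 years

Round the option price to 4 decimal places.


PV(D) = D * exp(-r * t_d) = 1.2610 * 0.96567803 = 1.21772000
S_0' = S_0 - PV(D) = 48.1000 - 1.21772000 = 46.88228000
d1 = (ln(S_0'/K) + (r + sigma^2/2)*T) / (sigma*sqrt(T)) = -0.12660170
d2 = d1 - sigma*sqrt(T) = -0.45660170
exp(-rT) = 0.93426047
N(-d1) = 0.55037217; N(-d2) = 0.67602132
P = K * exp(-rT) * N(-d2) - S_0' * N(-d1) = 55.2500 * 0.93426047 * 0.67602132 - 46.88228000 * 0.55037217 = 9.0921

Answer: Price = 9.0921


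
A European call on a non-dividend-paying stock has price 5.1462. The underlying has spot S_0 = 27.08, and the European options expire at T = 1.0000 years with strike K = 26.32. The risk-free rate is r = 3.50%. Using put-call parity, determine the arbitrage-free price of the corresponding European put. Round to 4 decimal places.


Answer: Put price = 3.4809

Derivation:
Put-call parity: C - P = S_0 * exp(-qT) - K * exp(-rT).
S_0 * exp(-qT) = 27.0800 * 1.00000000 = 27.08000000
K * exp(-rT) = 26.3200 * 0.96560542 = 25.41473456
P = C - S*exp(-qT) + K*exp(-rT)
P = 5.1462 - 27.08000000 + 25.41473456 = 3.4809


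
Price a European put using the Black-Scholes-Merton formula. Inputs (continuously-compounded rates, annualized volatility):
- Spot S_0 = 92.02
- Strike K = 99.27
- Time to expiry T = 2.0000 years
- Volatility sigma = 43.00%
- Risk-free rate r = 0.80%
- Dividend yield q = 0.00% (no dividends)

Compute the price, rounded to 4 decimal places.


Answer: Price = 25.6062

Derivation:
d1 = (ln(S/K) + (r - q + 0.5*sigma^2) * T) / (sigma * sqrt(T)) = 0.20565713
d2 = d1 - sigma * sqrt(T) = -0.40245470
exp(-rT) = 0.98412732; exp(-qT) = 1.00000000
P = K * exp(-rT) * N(-d2) - S_0 * exp(-qT) * N(-d1)
N(-d1) = 0.41852937; N(-d2) = 0.65632529
P = 99.2700 * 0.98412732 * 0.65632529 - 92.0200 * 1.00000000 * 0.41852937 = 25.6062


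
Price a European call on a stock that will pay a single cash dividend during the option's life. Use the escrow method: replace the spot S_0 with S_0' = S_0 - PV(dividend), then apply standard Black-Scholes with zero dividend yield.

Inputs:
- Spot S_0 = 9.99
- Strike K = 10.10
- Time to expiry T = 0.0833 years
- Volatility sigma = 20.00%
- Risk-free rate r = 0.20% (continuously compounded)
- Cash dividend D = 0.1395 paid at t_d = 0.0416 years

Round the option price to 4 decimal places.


Answer: Price = 0.1267

Derivation:
PV(D) = D * exp(-r * t_d) = 0.1395 * 0.99991680 = 0.13948839
S_0' = S_0 - PV(D) = 9.9900 - 0.13948839 = 9.85051161
d1 = (ln(S_0'/K) + (r + sigma^2/2)*T) / (sigma*sqrt(T)) = -0.40155983
d2 = d1 - sigma*sqrt(T) = -0.45928331
exp(-rT) = 0.99983341
N(d1) = 0.34400400; N(d2) = 0.32301537
C = S_0' * N(d1) - K * exp(-rT) * N(d2) = 9.85051161 * 0.34400400 - 10.1000 * 0.99983341 * 0.32301537 = 0.1267


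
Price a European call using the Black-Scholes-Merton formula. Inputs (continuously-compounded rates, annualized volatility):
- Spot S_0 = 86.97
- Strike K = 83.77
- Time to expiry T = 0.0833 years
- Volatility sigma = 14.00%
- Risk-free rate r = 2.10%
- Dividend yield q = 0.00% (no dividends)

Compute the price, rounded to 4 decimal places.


Answer: Price = 3.6496

Derivation:
d1 = (ln(S/K) + (r - q + 0.5*sigma^2) * T) / (sigma * sqrt(T)) = 0.99127585
d2 = d1 - sigma * sqrt(T) = 0.95086942
exp(-rT) = 0.99825223; exp(-qT) = 1.00000000
C = S_0 * exp(-qT) * N(d1) - K * exp(-rT) * N(d2)
N(d1) = 0.83922455; N(d2) = 0.82916467
C = 86.9700 * 1.00000000 * 0.83922455 - 83.7700 * 0.99825223 * 0.82916467 = 3.6496


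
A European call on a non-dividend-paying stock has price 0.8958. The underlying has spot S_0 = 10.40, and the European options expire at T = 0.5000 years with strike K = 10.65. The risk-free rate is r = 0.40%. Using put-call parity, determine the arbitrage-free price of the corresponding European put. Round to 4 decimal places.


Answer: Put price = 1.1245

Derivation:
Put-call parity: C - P = S_0 * exp(-qT) - K * exp(-rT).
S_0 * exp(-qT) = 10.4000 * 1.00000000 = 10.40000000
K * exp(-rT) = 10.6500 * 0.99800200 = 10.62872129
P = C - S*exp(-qT) + K*exp(-rT)
P = 0.8958 - 10.40000000 + 10.62872129 = 1.1245


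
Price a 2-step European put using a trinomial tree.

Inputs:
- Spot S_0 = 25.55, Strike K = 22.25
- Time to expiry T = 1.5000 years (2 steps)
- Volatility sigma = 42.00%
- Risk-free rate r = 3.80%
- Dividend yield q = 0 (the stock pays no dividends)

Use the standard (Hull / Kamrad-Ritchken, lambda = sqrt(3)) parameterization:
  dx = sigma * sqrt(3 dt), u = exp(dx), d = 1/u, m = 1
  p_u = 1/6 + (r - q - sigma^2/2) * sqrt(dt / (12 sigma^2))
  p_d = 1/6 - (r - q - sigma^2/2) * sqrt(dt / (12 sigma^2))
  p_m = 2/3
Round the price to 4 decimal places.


dt = T/N = 0.750000; dx = sigma*sqrt(3*dt) = 0.630000
u = exp(dx) = 1.877611; d = 1/u = 0.532592
p_u = 0.136786, p_m = 0.666667, p_d = 0.196548
Discount per step: exp(-r*dt) = 0.971902
Stock lattice S(k, j) with j the centered position index:
  k=0: S(0,+0) = 25.5500
  k=1: S(1,-1) = 13.6077; S(1,+0) = 25.5500; S(1,+1) = 47.9730
  k=2: S(2,-2) = 7.2474; S(2,-1) = 13.6077; S(2,+0) = 25.5500; S(2,+1) = 47.9730; S(2,+2) = 90.0745
Terminal payoffs V(N, j) = max(K - S_T, 0):
  V(2,-2) = 15.002640; V(2,-1) = 8.642279; V(2,+0) = 0.000000; V(2,+1) = 0.000000; V(2,+2) = 0.000000
Backward induction: V(k, j) = exp(-r*dt) * [p_u * V(k+1, j+1) + p_m * V(k+1, j) + p_d * V(k+1, j-1)]
  V(1,-1) = exp(-r*dt) * [p_u*0.000000 + p_m*8.642279 + p_d*15.002640] = 8.465515
  V(1,+0) = exp(-r*dt) * [p_u*0.000000 + p_m*0.000000 + p_d*8.642279] = 1.650892
  V(1,+1) = exp(-r*dt) * [p_u*0.000000 + p_m*0.000000 + p_d*0.000000] = 0.000000
  V(0,+0) = exp(-r*dt) * [p_u*0.000000 + p_m*1.650892 + p_d*8.465515] = 2.686796

Answer: Price = V(0,0) = 2.6868


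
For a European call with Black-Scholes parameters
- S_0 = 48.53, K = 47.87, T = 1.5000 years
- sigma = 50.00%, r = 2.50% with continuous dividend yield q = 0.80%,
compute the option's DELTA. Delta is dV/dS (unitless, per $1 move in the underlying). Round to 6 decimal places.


d1 = 0.3701883801; d2 = -0.2421840556
phi(d1) = 0.3725223468; exp(-qT) = 0.9880717129; exp(-rT) = 0.9631944177
N(d1) = 0.6443789331
Delta = exp(-qT) * N(d1) = 0.9880717129 * 0.6443789331 = 0.636693

Answer: Delta = 0.636693


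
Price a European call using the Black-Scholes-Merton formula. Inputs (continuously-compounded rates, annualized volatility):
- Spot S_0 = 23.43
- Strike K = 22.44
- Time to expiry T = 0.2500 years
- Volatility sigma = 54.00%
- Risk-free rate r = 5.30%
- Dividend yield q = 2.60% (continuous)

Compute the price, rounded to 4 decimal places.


Answer: Price = 3.0470

Derivation:
d1 = (ln(S/K) + (r - q + 0.5*sigma^2) * T) / (sigma * sqrt(T)) = 0.31989693
d2 = d1 - sigma * sqrt(T) = 0.04989693
exp(-rT) = 0.98683739; exp(-qT) = 0.99352108
C = S_0 * exp(-qT) * N(d1) - K * exp(-rT) * N(d2)
N(d1) = 0.62547677; N(d2) = 0.51989774
C = 23.4300 * 0.99352108 * 0.62547677 - 22.4400 * 0.98683739 * 0.51989774 = 3.0470


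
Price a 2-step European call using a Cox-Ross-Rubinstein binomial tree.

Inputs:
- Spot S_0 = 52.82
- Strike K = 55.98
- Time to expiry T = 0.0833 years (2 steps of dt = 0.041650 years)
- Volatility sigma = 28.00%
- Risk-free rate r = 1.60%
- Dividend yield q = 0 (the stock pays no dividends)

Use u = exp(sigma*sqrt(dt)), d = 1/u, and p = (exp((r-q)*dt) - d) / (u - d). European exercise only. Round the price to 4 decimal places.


Answer: Price = V(0,0) = 0.7806

Derivation:
dt = T/N = 0.041650
u = exp(sigma*sqrt(dt)) = 1.058808; d = 1/u = 0.944459
p = (exp((r-q)*dt) - d) / (u - d) = 0.491548
Discount per step: exp(-r*dt) = 0.999334
Stock lattice S(k, i) with i counting down-moves:
  k=0: S(0,0) = 52.8200
  k=1: S(1,0) = 55.9262; S(1,1) = 49.8863
  k=2: S(2,0) = 59.2151; S(2,1) = 52.8200; S(2,2) = 47.1156
Terminal payoffs V(N, i) = max(S_T - K, 0):
  V(2,0) = 3.235099; V(2,1) = 0.000000; V(2,2) = 0.000000
Backward induction: V(k, i) = exp(-r*dt) * [p * V(k+1, i) + (1-p) * V(k+1, i+1)].
  V(1,0) = exp(-r*dt) * [p*3.235099 + (1-p)*0.000000] = 1.589146
  V(1,1) = exp(-r*dt) * [p*0.000000 + (1-p)*0.000000] = 0.000000
  V(0,0) = exp(-r*dt) * [p*1.589146 + (1-p)*0.000000] = 0.780621


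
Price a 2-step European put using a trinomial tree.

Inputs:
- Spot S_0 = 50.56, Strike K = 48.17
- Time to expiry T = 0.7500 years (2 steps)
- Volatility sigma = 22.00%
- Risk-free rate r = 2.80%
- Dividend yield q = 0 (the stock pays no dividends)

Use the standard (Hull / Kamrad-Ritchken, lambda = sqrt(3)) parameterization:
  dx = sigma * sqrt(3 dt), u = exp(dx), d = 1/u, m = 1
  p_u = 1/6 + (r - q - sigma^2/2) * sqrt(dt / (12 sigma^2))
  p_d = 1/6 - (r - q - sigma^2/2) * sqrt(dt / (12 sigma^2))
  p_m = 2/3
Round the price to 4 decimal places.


Answer: Price = V(0,0) = 2.1689

Derivation:
dt = T/N = 0.375000; dx = sigma*sqrt(3*dt) = 0.233345
u = exp(dx) = 1.262817; d = 1/u = 0.791880
p_u = 0.169720, p_m = 0.666667, p_d = 0.163613
Discount per step: exp(-r*dt) = 0.989555
Stock lattice S(k, j) with j the centered position index:
  k=0: S(0,+0) = 50.5600
  k=1: S(1,-1) = 40.0375; S(1,+0) = 50.5600; S(1,+1) = 63.8480
  k=2: S(2,-2) = 31.7049; S(2,-1) = 40.0375; S(2,+0) = 50.5600; S(2,+1) = 63.8480; S(2,+2) = 80.6284
Terminal payoffs V(N, j) = max(K - S_T, 0):
  V(2,-2) = 16.465131; V(2,-1) = 8.132540; V(2,+0) = 0.000000; V(2,+1) = 0.000000; V(2,+2) = 0.000000
Backward induction: V(k, j) = exp(-r*dt) * [p_u * V(k+1, j+1) + p_m * V(k+1, j) + p_d * V(k+1, j-1)]
  V(1,-1) = exp(-r*dt) * [p_u*0.000000 + p_m*8.132540 + p_d*16.465131] = 8.030839
  V(1,+0) = exp(-r*dt) * [p_u*0.000000 + p_m*0.000000 + p_d*8.132540] = 1.316693
  V(1,+1) = exp(-r*dt) * [p_u*0.000000 + p_m*0.000000 + p_d*0.000000] = 0.000000
  V(0,+0) = exp(-r*dt) * [p_u*0.000000 + p_m*1.316693 + p_d*8.030839] = 2.168854


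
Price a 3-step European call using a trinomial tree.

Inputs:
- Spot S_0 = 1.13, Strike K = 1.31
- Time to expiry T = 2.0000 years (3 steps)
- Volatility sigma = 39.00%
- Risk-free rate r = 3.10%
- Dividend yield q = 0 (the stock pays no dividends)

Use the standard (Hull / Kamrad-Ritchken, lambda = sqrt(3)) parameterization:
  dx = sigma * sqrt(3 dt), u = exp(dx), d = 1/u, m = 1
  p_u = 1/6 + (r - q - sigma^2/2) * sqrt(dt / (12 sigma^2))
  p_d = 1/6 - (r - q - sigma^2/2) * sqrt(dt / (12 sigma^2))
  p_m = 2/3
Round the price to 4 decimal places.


dt = T/N = 0.666667; dx = sigma*sqrt(3*dt) = 0.551543
u = exp(dx) = 1.735930; d = 1/u = 0.576060
p_u = 0.139440, p_m = 0.666667, p_d = 0.193893
Discount per step: exp(-r*dt) = 0.979545
Stock lattice S(k, j) with j the centered position index:
  k=0: S(0,+0) = 1.1300
  k=1: S(1,-1) = 0.6509; S(1,+0) = 1.1300; S(1,+1) = 1.9616
  k=2: S(2,-2) = 0.3750; S(2,-1) = 0.6509; S(2,+0) = 1.1300; S(2,+1) = 1.9616; S(2,+2) = 3.4052
  k=3: S(3,-3) = 0.2160; S(3,-2) = 0.3750; S(3,-1) = 0.6509; S(3,+0) = 1.1300; S(3,+1) = 1.9616; S(3,+2) = 3.4052; S(3,+3) = 5.9112
Terminal payoffs V(N, j) = max(S_T - K, 0):
  V(3,-3) = 0.000000; V(3,-2) = 0.000000; V(3,-1) = 0.000000; V(3,+0) = 0.000000; V(3,+1) = 0.651601; V(3,+2) = 2.095202; V(3,+3) = 4.601192
Backward induction: V(k, j) = exp(-r*dt) * [p_u * V(k+1, j+1) + p_m * V(k+1, j) + p_d * V(k+1, j-1)]
  V(2,-2) = exp(-r*dt) * [p_u*0.000000 + p_m*0.000000 + p_d*0.000000] = 0.000000
  V(2,-1) = exp(-r*dt) * [p_u*0.000000 + p_m*0.000000 + p_d*0.000000] = 0.000000
  V(2,+0) = exp(-r*dt) * [p_u*0.651601 + p_m*0.000000 + p_d*0.000000] = 0.089001
  V(2,+1) = exp(-r*dt) * [p_u*2.095202 + p_m*0.651601 + p_d*0.000000] = 0.711694
  V(2,+2) = exp(-r*dt) * [p_u*4.601192 + p_m*2.095202 + p_d*0.651601] = 2.120454
  V(1,-1) = exp(-r*dt) * [p_u*0.089001 + p_m*0.000000 + p_d*0.000000] = 0.012156
  V(1,+0) = exp(-r*dt) * [p_u*0.711694 + p_m*0.089001 + p_d*0.000000] = 0.155329
  V(1,+1) = exp(-r*dt) * [p_u*2.120454 + p_m*0.711694 + p_d*0.089001] = 0.771290
  V(0,+0) = exp(-r*dt) * [p_u*0.771290 + p_m*0.155329 + p_d*0.012156] = 0.209092

Answer: Price = V(0,0) = 0.2091


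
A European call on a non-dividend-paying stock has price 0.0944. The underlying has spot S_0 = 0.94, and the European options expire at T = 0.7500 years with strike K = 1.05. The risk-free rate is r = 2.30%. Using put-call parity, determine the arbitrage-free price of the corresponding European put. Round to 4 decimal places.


Answer: Put price = 0.1864

Derivation:
Put-call parity: C - P = S_0 * exp(-qT) - K * exp(-rT).
S_0 * exp(-qT) = 0.9400 * 1.00000000 = 0.94000000
K * exp(-rT) = 1.0500 * 0.98289793 = 1.03204283
P = C - S*exp(-qT) + K*exp(-rT)
P = 0.0944 - 0.94000000 + 1.03204283 = 0.1864


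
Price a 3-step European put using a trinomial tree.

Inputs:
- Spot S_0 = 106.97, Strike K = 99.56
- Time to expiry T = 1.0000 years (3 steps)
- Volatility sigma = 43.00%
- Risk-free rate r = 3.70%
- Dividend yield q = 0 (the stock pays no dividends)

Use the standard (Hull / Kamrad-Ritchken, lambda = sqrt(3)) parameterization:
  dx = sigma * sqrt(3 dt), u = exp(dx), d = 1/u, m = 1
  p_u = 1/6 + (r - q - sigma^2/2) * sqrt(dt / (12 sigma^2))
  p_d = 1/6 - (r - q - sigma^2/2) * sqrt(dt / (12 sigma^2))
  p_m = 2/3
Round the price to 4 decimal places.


Answer: Price = V(0,0) = 11.8472

Derivation:
dt = T/N = 0.333333; dx = sigma*sqrt(3*dt) = 0.430000
u = exp(dx) = 1.537258; d = 1/u = 0.650509
p_u = 0.145174, p_m = 0.666667, p_d = 0.188159
Discount per step: exp(-r*dt) = 0.987742
Stock lattice S(k, j) with j the centered position index:
  k=0: S(0,+0) = 106.9700
  k=1: S(1,-1) = 69.5850; S(1,+0) = 106.9700; S(1,+1) = 164.4404
  k=2: S(2,-2) = 45.2656; S(2,-1) = 69.5850; S(2,+0) = 106.9700; S(2,+1) = 164.4404; S(2,+2) = 252.7873
  k=3: S(3,-3) = 29.4457; S(3,-2) = 45.2656; S(3,-1) = 69.5850; S(3,+0) = 106.9700; S(3,+1) = 164.4404; S(3,+2) = 252.7873; S(3,+3) = 388.5992
Terminal payoffs V(N, j) = max(K - S_T, 0):
  V(3,-3) = 70.114284; V(3,-2) = 54.294352; V(3,-1) = 29.975042; V(3,+0) = 0.000000; V(3,+1) = 0.000000; V(3,+2) = 0.000000; V(3,+3) = 0.000000
Backward induction: V(k, j) = exp(-r*dt) * [p_u * V(k+1, j+1) + p_m * V(k+1, j) + p_d * V(k+1, j-1)]
  V(2,-2) = exp(-r*dt) * [p_u*29.975042 + p_m*54.294352 + p_d*70.114284] = 53.081743
  V(2,-1) = exp(-r*dt) * [p_u*0.000000 + p_m*29.975042 + p_d*54.294352] = 29.829157
  V(2,+0) = exp(-r*dt) * [p_u*0.000000 + p_m*0.000000 + p_d*29.975042] = 5.570938
  V(2,+1) = exp(-r*dt) * [p_u*0.000000 + p_m*0.000000 + p_d*0.000000] = 0.000000
  V(2,+2) = exp(-r*dt) * [p_u*0.000000 + p_m*0.000000 + p_d*0.000000] = 0.000000
  V(1,-1) = exp(-r*dt) * [p_u*5.570938 + p_m*29.829157 + p_d*53.081743] = 30.306570
  V(1,+0) = exp(-r*dt) * [p_u*0.000000 + p_m*5.570938 + p_d*29.829157] = 9.212259
  V(1,+1) = exp(-r*dt) * [p_u*0.000000 + p_m*0.000000 + p_d*5.570938] = 1.035373
  V(0,+0) = exp(-r*dt) * [p_u*1.035373 + p_m*9.212259 + p_d*30.306570] = 11.847246


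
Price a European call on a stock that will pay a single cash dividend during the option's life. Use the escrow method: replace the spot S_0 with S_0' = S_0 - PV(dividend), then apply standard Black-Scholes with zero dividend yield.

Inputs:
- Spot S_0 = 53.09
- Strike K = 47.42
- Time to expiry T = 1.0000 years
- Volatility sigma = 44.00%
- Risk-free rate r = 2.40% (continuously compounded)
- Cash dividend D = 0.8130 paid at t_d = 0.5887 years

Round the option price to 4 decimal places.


Answer: Price = 11.9003

Derivation:
PV(D) = D * exp(-r * t_d) = 0.8130 * 0.98597054 = 0.80159405
S_0' = S_0 - PV(D) = 53.0900 - 0.80159405 = 52.28840595
d1 = (ln(S_0'/K) + (r + sigma^2/2)*T) / (sigma*sqrt(T)) = 0.49666041
d2 = d1 - sigma*sqrt(T) = 0.05666041
exp(-rT) = 0.97628571
N(d1) = 0.69028573; N(d2) = 0.52259215
C = S_0' * N(d1) - K * exp(-rT) * N(d2) = 52.28840595 * 0.69028573 - 47.4200 * 0.97628571 * 0.52259215 = 11.9003


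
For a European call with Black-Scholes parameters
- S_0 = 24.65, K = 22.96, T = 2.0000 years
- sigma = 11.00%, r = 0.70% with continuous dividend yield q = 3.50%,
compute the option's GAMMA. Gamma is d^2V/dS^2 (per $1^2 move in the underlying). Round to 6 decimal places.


Answer: Gamma = 0.095540

Derivation:
d1 = 0.1743553626; d2 = 0.0187918708
phi(d1) = 0.3929242517; exp(-qT) = 0.9323938199; exp(-rT) = 0.9860975443
Gamma = exp(-qT) * phi(d1) / (S * sigma * sqrt(T)) = 0.9323938199 * 0.3929242517 / (24.6500 * 0.1100 * 1.4142135624) = 0.095540


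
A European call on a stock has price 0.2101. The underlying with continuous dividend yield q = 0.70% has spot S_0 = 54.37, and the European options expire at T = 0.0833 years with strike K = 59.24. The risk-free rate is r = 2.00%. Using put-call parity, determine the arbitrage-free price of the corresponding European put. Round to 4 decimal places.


Answer: Put price = 5.0132

Derivation:
Put-call parity: C - P = S_0 * exp(-qT) - K * exp(-rT).
S_0 * exp(-qT) = 54.3700 * 0.99941707 = 54.33830609
K * exp(-rT) = 59.2400 * 0.99833539 = 59.14138833
P = C - S*exp(-qT) + K*exp(-rT)
P = 0.2101 - 54.33830609 + 59.14138833 = 5.0132


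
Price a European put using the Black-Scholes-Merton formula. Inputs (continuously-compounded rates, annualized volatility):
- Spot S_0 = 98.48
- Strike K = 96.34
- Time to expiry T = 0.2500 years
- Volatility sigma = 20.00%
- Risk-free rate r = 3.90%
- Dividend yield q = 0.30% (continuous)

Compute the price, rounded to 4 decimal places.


Answer: Price = 2.5476

Derivation:
d1 = (ln(S/K) + (r - q + 0.5*sigma^2) * T) / (sigma * sqrt(T)) = 0.35969881
d2 = d1 - sigma * sqrt(T) = 0.25969881
exp(-rT) = 0.99029738; exp(-qT) = 0.99925028
P = K * exp(-rT) * N(-d2) - S_0 * exp(-qT) * N(-d1)
N(-d1) = 0.35953619; N(-d2) = 0.39754806
P = 96.3400 * 0.99029738 * 0.39754806 - 98.4800 * 0.99925028 * 0.35953619 = 2.5476


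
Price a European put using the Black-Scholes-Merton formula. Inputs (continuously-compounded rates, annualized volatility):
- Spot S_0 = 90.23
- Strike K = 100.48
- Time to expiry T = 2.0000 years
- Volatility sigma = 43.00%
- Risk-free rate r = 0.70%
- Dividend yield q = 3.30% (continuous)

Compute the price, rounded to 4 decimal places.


Answer: Price = 29.9605

Derivation:
d1 = (ln(S/K) + (r - q + 0.5*sigma^2) * T) / (sigma * sqrt(T)) = 0.04160956
d2 = d1 - sigma * sqrt(T) = -0.56650228
exp(-rT) = 0.98609754; exp(-qT) = 0.93613086
P = K * exp(-rT) * N(-d2) - S_0 * exp(-qT) * N(-d1)
N(-d1) = 0.48340498; N(-d2) = 0.71447381
P = 100.4800 * 0.98609754 * 0.71447381 - 90.2300 * 0.93613086 * 0.48340498 = 29.9605


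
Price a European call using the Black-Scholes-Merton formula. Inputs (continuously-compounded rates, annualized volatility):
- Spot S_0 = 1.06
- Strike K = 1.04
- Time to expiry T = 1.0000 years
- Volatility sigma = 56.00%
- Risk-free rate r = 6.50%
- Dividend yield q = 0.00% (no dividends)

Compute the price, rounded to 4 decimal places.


d1 = (ln(S/K) + (r - q + 0.5*sigma^2) * T) / (sigma * sqrt(T)) = 0.43008606
d2 = d1 - sigma * sqrt(T) = -0.12991394
exp(-rT) = 0.93706746; exp(-qT) = 1.00000000
C = S_0 * exp(-qT) * N(d1) - K * exp(-rT) * N(d2)
N(d1) = 0.66643348; N(d2) = 0.44831726
C = 1.0600 * 1.00000000 * 0.66643348 - 1.0400 * 0.93706746 * 0.44831726 = 0.2695

Answer: Price = 0.2695


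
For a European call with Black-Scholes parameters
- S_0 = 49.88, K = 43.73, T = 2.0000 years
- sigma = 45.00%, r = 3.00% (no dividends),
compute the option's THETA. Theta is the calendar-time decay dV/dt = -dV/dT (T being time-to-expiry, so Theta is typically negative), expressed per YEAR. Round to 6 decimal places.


Answer: Theta = -3.222876

Derivation:
d1 = 0.6192460222; d2 = -0.0171500808
phi(d1) = 0.3293377855; exp(-qT) = 1.0000000000; exp(-rT) = 0.9417645336
Theta = -S*exp(-qT)*phi(d1)*sigma/(2*sqrt(T)) - r*K*exp(-rT)*N(d2) + q*S*exp(-qT)*N(d1)
N(d1) = 0.7321228511; N(d2) = 0.4931584430; sqrt(T) = 1.4142135624
Term 1 = -49.8800 * 1.0000000000 * 0.3293377855 * 0.4500 / (2 * 1.4142135624) = -2.6135783625
Term 2 = -0.0300 * 43.7300 * 0.9417645336 * 0.4931584430 = -0.6092976960
Term 3 = 0 (no dividend yield, q = 0)
Theta = -2.6135783625 + (-0.6092976960) + (0.0000000000) = -3.222876


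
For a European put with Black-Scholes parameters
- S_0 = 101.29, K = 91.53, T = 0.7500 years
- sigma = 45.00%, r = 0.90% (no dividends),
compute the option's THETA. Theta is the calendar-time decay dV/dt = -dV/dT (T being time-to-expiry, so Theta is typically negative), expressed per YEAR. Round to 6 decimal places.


Answer: Theta = -9.008895

Derivation:
d1 = 0.4721657805; d2 = 0.0824543488
phi(d1) = 0.3568610476; exp(-qT) = 1.0000000000; exp(-rT) = 0.9932727301
Theta = -S*exp(-qT)*phi(d1)*sigma/(2*sqrt(T)) + r*K*exp(-rT)*N(-d2) - q*S*exp(-qT)*N(-d1)
N(-d1) = 0.3184042314; N(-d2) = 0.4671427095; sqrt(T) = 0.8660254038
Term 1 = -101.2900 * 1.0000000000 * 0.3568610476 * 0.4500 / (2 * 0.8660254038) = -9.3911246187
Term 2 = 0.0090 * 91.5300 * 0.9932727301 * 0.4671427095 = 0.3822293742
Term 3 = 0 (no dividend yield, q = 0)
Theta = -9.3911246187 + (0.3822293742) + (0.0000000000) = -9.008895


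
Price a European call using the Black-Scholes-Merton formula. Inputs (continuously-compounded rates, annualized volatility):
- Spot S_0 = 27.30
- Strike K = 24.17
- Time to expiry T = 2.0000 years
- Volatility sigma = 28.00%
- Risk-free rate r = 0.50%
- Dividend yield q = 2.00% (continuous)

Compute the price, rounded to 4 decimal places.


d1 = (ln(S/K) + (r - q + 0.5*sigma^2) * T) / (sigma * sqrt(T)) = 0.42975553
d2 = d1 - sigma * sqrt(T) = 0.03377573
exp(-rT) = 0.99004983; exp(-qT) = 0.96078944
C = S_0 * exp(-qT) * N(d1) - K * exp(-rT) * N(d2)
N(d1) = 0.66631326; N(d2) = 0.51347201
C = 27.3000 * 0.96078944 * 0.66631326 - 24.1700 * 0.99004983 * 0.51347201 = 5.1900

Answer: Price = 5.1900


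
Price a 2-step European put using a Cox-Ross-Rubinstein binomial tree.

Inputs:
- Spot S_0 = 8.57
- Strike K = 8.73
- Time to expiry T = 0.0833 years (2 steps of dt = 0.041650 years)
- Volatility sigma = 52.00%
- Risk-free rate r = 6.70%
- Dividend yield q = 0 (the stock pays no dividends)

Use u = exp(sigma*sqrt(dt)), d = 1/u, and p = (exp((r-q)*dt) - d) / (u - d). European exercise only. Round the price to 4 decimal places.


Answer: Price = V(0,0) = 0.5509

Derivation:
dt = T/N = 0.041650
u = exp(sigma*sqrt(dt)) = 1.111959; d = 1/u = 0.899314
p = (exp((r-q)*dt) - d) / (u - d) = 0.486635
Discount per step: exp(-r*dt) = 0.997213
Stock lattice S(k, i) with i counting down-moves:
  k=0: S(0,0) = 8.5700
  k=1: S(1,0) = 9.5295; S(1,1) = 7.7071
  k=2: S(2,0) = 10.5964; S(2,1) = 8.5700; S(2,2) = 6.9311
Terminal payoffs V(N, i) = max(K - S_T, 0):
  V(2,0) = 0.000000; V(2,1) = 0.160000; V(2,2) = 1.798882
Backward induction: V(k, i) = exp(-r*dt) * [p * V(k+1, i) + (1-p) * V(k+1, i+1)].
  V(1,0) = exp(-r*dt) * [p*0.000000 + (1-p)*0.160000] = 0.081909
  V(1,1) = exp(-r*dt) * [p*0.160000 + (1-p)*1.798882] = 0.998554
  V(0,0) = exp(-r*dt) * [p*0.081909 + (1-p)*0.998554] = 0.550943
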